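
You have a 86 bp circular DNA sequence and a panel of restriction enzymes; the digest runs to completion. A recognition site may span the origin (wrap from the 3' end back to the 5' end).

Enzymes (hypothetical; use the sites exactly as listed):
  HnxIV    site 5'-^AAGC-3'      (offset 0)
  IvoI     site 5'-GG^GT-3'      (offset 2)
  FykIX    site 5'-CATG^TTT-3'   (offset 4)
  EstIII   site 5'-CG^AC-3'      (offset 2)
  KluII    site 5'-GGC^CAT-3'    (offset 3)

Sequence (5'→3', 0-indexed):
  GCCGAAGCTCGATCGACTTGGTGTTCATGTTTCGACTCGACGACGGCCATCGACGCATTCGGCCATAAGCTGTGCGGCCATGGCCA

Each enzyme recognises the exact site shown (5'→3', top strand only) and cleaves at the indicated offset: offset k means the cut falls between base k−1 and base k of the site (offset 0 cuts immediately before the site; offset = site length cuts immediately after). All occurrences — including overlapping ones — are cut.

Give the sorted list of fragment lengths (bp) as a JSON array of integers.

[3,3,5,5,5,5,11,11,12,12,14]

Site scan:
  HnxIV (AAGC, off=0): starts [4, 66] → cuts [4, 66]
  IvoI (GGGT, off=2): no sites
  FykIX (CATGTTT, off=4): starts [25] → cuts [29]
  EstIII (CGAC, off=2): starts [13, 32, 37, 40, 50] → cuts [15, 34, 39, 42, 52]
  KluII (GGCCAT, off=3): starts [44, 60, 75] → cuts [47, 63, 78]

All cut coordinates (distinct, sorted): [4, 15, 29, 34, 39, 42, 47, 52, 63, 66, 78]

Fragment lengths:
  4→15: 11 bp
  15→29: 14 bp
  29→34: 5 bp
  34→39: 5 bp
  39→42: 3 bp
  42→47: 5 bp
  47→52: 5 bp
  52→63: 11 bp
  63→66: 3 bp
  66→78: 12 bp
  78→4 (wrap): 86-78+4 = 12 bp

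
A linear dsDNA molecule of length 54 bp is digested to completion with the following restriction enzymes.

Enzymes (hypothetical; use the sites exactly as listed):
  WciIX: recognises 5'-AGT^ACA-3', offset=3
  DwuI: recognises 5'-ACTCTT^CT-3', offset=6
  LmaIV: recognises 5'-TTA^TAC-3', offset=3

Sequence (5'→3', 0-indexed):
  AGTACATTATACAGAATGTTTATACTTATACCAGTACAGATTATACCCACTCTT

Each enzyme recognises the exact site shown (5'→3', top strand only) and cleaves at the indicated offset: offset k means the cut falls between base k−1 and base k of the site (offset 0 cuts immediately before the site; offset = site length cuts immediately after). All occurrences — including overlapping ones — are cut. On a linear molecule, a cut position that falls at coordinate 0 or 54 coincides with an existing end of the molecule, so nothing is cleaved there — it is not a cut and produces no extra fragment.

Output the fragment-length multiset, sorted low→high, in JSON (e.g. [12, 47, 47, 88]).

Site scan:
  WciIX (AGTACA, off=3): starts [0, 32] → cuts [3, 35]
  DwuI (ACTCTTCT, off=6): no sites
  LmaIV (TTATAC, off=3): starts [6, 19, 25, 40] → cuts [9, 22, 28, 43]

All cut coordinates (distinct, sorted): [3, 9, 22, 28, 35, 43]

Fragment lengths:
  [0,3): 3 bp
  [3,9): 6 bp
  [9,22): 13 bp
  [22,28): 6 bp
  [28,35): 7 bp
  [35,43): 8 bp
  [43,54): 11 bp

[3,6,6,7,8,11,13]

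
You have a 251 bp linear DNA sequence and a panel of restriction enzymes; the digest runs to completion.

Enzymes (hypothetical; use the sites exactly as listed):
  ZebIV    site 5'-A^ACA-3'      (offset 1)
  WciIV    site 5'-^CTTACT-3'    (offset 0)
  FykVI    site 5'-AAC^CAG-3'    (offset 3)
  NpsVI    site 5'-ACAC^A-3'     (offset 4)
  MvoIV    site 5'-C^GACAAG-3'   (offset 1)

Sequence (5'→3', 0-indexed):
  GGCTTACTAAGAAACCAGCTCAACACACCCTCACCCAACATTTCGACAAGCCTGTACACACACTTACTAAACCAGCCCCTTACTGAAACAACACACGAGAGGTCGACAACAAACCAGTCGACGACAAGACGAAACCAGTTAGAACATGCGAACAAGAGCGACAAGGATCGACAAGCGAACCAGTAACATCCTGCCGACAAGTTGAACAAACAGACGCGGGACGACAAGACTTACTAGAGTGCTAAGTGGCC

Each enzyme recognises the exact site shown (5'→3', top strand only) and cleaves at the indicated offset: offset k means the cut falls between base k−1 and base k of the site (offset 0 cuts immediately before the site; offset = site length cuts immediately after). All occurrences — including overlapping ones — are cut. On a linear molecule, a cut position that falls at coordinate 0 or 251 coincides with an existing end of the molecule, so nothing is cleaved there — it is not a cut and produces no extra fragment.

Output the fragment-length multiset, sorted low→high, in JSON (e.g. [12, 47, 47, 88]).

Scan for sites:
  ZebIV (AACA, off=1): starts [21, 36, 86, 89, 107, 142, 150, 184, 204, 208] → cuts [22, 37, 87, 90, 108, 143, 151, 185, 205, 209]
  WciIV (CTTACT, off=0): starts [2, 62, 78, 229] → cuts [2, 62, 78, 229]
  FykVI (AACCAG, off=3): starts [12, 69, 111, 132, 177] → cuts [15, 72, 114, 135, 180]
  NpsVI (ACACA, off=4): starts [22, 55, 57, 90] → cuts [26, 59, 61, 94]
  MvoIV (CGACAAG, off=1): starts [43, 121, 158, 168, 194, 221] → cuts [44, 122, 159, 169, 195, 222]

All cut coordinates (distinct, sorted): [2, 15, 22, 26, 37, 44, 59, 61, 62, 72, 78, 87, 90, 94, 108, 114, 122, 135, 143, 151, 159, 169, 180, 185, 195, 205, 209, 222, 229]

Fragment lengths:
  [0,2): 2 bp
  [2,15): 13 bp
  [15,22): 7 bp
  [22,26): 4 bp
  [26,37): 11 bp
  [37,44): 7 bp
  [44,59): 15 bp
  [59,61): 2 bp
  [61,62): 1 bp
  [62,72): 10 bp
  [72,78): 6 bp
  [78,87): 9 bp
  [87,90): 3 bp
  [90,94): 4 bp
  [94,108): 14 bp
  [108,114): 6 bp
  [114,122): 8 bp
  [122,135): 13 bp
  [135,143): 8 bp
  [143,151): 8 bp
  [151,159): 8 bp
  [159,169): 10 bp
  [169,180): 11 bp
  [180,185): 5 bp
  [185,195): 10 bp
  [195,205): 10 bp
  [205,209): 4 bp
  [209,222): 13 bp
  [222,229): 7 bp
  [229,251): 22 bp

[1,2,2,3,4,4,4,5,6,6,7,7,7,8,8,8,8,9,10,10,10,10,11,11,13,13,13,14,15,22]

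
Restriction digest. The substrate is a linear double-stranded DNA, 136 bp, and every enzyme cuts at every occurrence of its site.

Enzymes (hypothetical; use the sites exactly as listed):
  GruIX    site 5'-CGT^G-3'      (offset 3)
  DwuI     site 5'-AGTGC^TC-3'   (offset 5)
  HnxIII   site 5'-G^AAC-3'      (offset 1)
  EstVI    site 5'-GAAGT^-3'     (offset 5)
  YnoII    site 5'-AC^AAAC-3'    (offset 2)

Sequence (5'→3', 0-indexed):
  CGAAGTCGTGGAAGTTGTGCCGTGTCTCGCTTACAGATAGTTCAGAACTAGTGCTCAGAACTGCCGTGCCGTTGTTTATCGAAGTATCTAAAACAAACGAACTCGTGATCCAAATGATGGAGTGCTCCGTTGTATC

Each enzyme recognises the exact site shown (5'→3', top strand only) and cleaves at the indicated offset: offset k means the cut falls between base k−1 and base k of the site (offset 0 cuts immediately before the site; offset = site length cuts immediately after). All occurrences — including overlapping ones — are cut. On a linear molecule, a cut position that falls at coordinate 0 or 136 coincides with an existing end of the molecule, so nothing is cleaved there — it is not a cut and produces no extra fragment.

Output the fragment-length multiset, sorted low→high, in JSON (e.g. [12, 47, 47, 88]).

[3,4,5,6,6,7,8,9,9,9,11,18,19,22]

Per-enzyme occurrences:
  GruIX (CGTG, off=3): starts [6, 20, 64, 103] → cuts [9, 23, 67, 106]
  DwuI (AGTGCTC, off=5): starts [49, 120] → cuts [54, 125]
  HnxIII (GAAC, off=1): starts [44, 57, 98] → cuts [45, 58, 99]
  EstVI (GAAGT, off=5): starts [1, 10, 80] → cuts [6, 15, 85]
  YnoII (ACAAAC, off=2): starts [92] → cuts [94]

All cut coordinates (distinct, sorted): [6, 9, 15, 23, 45, 54, 58, 67, 85, 94, 99, 106, 125]

Fragment lengths:
  [0,6): 6 bp
  [6,9): 3 bp
  [9,15): 6 bp
  [15,23): 8 bp
  [23,45): 22 bp
  [45,54): 9 bp
  [54,58): 4 bp
  [58,67): 9 bp
  [67,85): 18 bp
  [85,94): 9 bp
  [94,99): 5 bp
  [99,106): 7 bp
  [106,125): 19 bp
  [125,136): 11 bp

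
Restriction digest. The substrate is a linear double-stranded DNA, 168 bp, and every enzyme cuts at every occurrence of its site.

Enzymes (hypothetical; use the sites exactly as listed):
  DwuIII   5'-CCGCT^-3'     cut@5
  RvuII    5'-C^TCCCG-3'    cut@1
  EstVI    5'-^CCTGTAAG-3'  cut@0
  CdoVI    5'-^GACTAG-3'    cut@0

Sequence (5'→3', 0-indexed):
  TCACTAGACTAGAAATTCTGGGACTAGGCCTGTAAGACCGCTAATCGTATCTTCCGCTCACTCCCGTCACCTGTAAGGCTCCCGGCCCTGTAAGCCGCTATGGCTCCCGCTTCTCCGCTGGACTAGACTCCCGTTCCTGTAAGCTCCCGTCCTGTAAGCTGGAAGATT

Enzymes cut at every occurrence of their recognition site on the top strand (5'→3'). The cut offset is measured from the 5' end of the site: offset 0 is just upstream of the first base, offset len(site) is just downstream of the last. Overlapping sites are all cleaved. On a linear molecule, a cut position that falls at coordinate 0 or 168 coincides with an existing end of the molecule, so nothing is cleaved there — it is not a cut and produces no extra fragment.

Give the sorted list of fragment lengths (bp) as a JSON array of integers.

[1,3,5,6,6,7,7,7,7,8,8,8,9,10,13,14,15,16,18]

Scan for sites:
  DwuIII CCGCT/5: at [37, 53, 94, 106, 114] ⇒ [42, 58, 99, 111, 119]
  RvuII CTCCCG/1: at [60, 78, 103, 127, 143] ⇒ [61, 79, 104, 128, 144]
  EstVI CCTGTAAG/0: at [28, 69, 86, 135, 150] ⇒ [28, 69, 86, 135, 150]
  CdoVI GACTAG/0: at [6, 21, 120] ⇒ [6, 21, 120]

All cut coordinates (distinct, sorted): [6, 21, 28, 42, 58, 61, 69, 79, 86, 99, 104, 111, 119, 120, 128, 135, 144, 150]

Fragment lengths:
  [0,6): 6 bp
  [6,21): 15 bp
  [21,28): 7 bp
  [28,42): 14 bp
  [42,58): 16 bp
  [58,61): 3 bp
  [61,69): 8 bp
  [69,79): 10 bp
  [79,86): 7 bp
  [86,99): 13 bp
  [99,104): 5 bp
  [104,111): 7 bp
  [111,119): 8 bp
  [119,120): 1 bp
  [120,128): 8 bp
  [128,135): 7 bp
  [135,144): 9 bp
  [144,150): 6 bp
  [150,168): 18 bp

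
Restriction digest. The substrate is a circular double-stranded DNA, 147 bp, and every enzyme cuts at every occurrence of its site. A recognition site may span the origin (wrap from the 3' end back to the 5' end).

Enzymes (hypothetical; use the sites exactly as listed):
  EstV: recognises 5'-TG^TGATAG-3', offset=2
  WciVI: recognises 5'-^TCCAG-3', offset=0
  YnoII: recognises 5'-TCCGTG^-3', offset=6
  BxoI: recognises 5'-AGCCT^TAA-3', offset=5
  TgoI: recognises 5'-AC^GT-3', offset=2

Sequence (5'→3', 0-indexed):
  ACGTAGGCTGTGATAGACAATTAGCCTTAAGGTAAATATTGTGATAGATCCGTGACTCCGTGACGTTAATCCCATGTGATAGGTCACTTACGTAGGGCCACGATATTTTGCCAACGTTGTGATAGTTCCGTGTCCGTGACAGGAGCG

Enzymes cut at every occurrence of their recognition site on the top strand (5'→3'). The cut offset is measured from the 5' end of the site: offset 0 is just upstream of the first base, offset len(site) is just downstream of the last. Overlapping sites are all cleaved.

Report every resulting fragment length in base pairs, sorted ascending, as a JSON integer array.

Site scan:
  EstV (TGTGATAG, off=2): starts [8, 39, 74, 117] → cuts [10, 41, 76, 119]
  WciVI (TCCAG, off=0): no sites
  YnoII (TCCGTG, off=6): starts [48, 56, 126, 132] → cuts [54, 62, 132, 138]
  BxoI (AGCCTTAA, off=5): starts [22] → cuts [27]
  TgoI (ACGT, off=2): starts [0, 62, 89, 113] → cuts [2, 64, 91, 115]

Pooled cuts: [2, 10, 27, 41, 54, 62, 64, 76, 91, 115, 119, 132, 138]

Fragments:
  2→10: 8 bp
  10→27: 17 bp
  27→41: 14 bp
  41→54: 13 bp
  54→62: 8 bp
  62→64: 2 bp
  64→76: 12 bp
  76→91: 15 bp
  91→115: 24 bp
  115→119: 4 bp
  119→132: 13 bp
  132→138: 6 bp
  138→2 (wrap): 147-138+2 = 11 bp

[2,4,6,8,8,11,12,13,13,14,15,17,24]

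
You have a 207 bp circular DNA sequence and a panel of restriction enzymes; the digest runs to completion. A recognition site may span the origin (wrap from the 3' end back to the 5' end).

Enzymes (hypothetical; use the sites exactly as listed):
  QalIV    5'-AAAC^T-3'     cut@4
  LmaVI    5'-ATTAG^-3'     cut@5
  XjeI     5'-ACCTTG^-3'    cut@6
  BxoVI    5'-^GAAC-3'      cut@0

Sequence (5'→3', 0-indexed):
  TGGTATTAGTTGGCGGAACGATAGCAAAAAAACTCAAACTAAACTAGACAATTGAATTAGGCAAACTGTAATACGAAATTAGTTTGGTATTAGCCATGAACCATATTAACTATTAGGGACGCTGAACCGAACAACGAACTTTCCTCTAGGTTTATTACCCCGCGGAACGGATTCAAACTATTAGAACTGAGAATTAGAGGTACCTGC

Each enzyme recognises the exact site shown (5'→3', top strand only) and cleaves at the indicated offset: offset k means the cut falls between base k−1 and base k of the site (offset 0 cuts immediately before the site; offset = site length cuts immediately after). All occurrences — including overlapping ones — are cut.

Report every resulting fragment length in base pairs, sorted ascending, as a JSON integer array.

Per-enzyme occurrences:
  QalIV AAACT/4: at [29, 35, 40, 62, 174] ⇒ [33, 39, 44, 66, 178]
  LmaVI ATTAG/5: at [4, 55, 77, 88, 111, 179, 192] ⇒ [9, 60, 82, 93, 116, 184, 197]
  XjeI (ACCTTG, off=6): no sites
  BxoVI GAAC/0: at [15, 97, 123, 128, 135, 164, 183] ⇒ [15, 97, 123, 128, 135, 164, 183]

All cut coordinates (distinct, sorted): [9, 15, 33, 39, 44, 60, 66, 82, 93, 97, 116, 123, 128, 135, 164, 178, 183, 184, 197]

Fragment lengths:
  9→15: 6 bp
  15→33: 18 bp
  33→39: 6 bp
  39→44: 5 bp
  44→60: 16 bp
  60→66: 6 bp
  66→82: 16 bp
  82→93: 11 bp
  93→97: 4 bp
  97→116: 19 bp
  116→123: 7 bp
  123→128: 5 bp
  128→135: 7 bp
  135→164: 29 bp
  164→178: 14 bp
  178→183: 5 bp
  183→184: 1 bp
  184→197: 13 bp
  197→9 (wrap): 207-197+9 = 19 bp

[1,4,5,5,5,6,6,6,7,7,11,13,14,16,16,18,19,19,29]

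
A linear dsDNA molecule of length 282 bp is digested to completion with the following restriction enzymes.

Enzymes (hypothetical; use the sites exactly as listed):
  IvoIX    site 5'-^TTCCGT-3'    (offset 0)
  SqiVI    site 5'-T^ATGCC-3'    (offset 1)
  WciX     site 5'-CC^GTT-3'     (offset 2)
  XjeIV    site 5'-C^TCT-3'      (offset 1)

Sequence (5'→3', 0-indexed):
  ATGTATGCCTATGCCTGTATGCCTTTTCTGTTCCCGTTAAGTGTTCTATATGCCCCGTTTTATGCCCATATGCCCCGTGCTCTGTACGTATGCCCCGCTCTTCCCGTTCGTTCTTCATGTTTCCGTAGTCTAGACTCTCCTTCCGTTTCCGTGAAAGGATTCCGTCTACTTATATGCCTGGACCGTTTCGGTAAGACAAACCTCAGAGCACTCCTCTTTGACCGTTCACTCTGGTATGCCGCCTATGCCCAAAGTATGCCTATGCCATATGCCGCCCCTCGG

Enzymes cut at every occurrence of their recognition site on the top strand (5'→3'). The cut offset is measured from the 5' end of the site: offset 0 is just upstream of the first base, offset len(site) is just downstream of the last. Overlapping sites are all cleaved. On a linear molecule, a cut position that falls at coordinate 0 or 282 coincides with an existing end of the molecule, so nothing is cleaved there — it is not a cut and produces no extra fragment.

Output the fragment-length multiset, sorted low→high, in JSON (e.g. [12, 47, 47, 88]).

[2,4,4,5,5,6,6,6,6,7,7,7,8,8,9,9,9,9,11,11,11,13,14,14,14,15,15,17,30]

Scan for sites:
  IvoIX (TTCCGT, off=0): starts [120, 140, 146, 159] → cuts [120, 140, 146, 159]
  SqiVI (TATGCC, off=1): starts [3, 9, 17, 48, 60, 68, 88, 172, 234, 243, 254, 260, 267] → cuts [4, 10, 18, 49, 61, 69, 89, 173, 235, 244, 255, 261, 268]
  WciX (CCGTT, off=2): starts [33, 54, 103, 142, 182, 221] → cuts [35, 56, 105, 144, 184, 223]
  XjeIV (CTCT, off=1): starts [79, 97, 134, 213, 228] → cuts [80, 98, 135, 214, 229]

All cut coordinates (distinct, sorted): [4, 10, 18, 35, 49, 56, 61, 69, 80, 89, 98, 105, 120, 135, 140, 144, 146, 159, 173, 184, 214, 223, 229, 235, 244, 255, 261, 268]

Fragment lengths:
  [0,4): 4 bp
  [4,10): 6 bp
  [10,18): 8 bp
  [18,35): 17 bp
  [35,49): 14 bp
  [49,56): 7 bp
  [56,61): 5 bp
  [61,69): 8 bp
  [69,80): 11 bp
  [80,89): 9 bp
  [89,98): 9 bp
  [98,105): 7 bp
  [105,120): 15 bp
  [120,135): 15 bp
  [135,140): 5 bp
  [140,144): 4 bp
  [144,146): 2 bp
  [146,159): 13 bp
  [159,173): 14 bp
  [173,184): 11 bp
  [184,214): 30 bp
  [214,223): 9 bp
  [223,229): 6 bp
  [229,235): 6 bp
  [235,244): 9 bp
  [244,255): 11 bp
  [255,261): 6 bp
  [261,268): 7 bp
  [268,282): 14 bp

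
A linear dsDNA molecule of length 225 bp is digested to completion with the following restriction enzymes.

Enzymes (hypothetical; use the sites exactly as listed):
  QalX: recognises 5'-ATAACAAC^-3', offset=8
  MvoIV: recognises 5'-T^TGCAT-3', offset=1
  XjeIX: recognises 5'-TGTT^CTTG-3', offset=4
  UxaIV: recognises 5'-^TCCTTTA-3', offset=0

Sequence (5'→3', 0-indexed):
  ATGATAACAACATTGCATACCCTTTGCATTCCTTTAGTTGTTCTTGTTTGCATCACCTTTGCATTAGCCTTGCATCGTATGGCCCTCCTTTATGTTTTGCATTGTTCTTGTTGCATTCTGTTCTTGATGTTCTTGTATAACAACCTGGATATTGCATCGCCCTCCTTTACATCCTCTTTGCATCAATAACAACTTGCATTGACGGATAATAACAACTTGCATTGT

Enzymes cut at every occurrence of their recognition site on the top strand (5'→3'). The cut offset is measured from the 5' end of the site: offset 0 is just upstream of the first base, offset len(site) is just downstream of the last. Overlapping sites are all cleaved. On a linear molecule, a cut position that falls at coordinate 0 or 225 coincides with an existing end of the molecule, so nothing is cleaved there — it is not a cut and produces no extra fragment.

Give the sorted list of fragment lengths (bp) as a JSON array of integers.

[1,1,2,5,5,6,8,8,9,9,10,11,11,11,11,11,12,13,13,15,15,16,22]

Scan for sites:
  QalX (ATAACAAC, off=8): starts [3, 136, 185, 208] → cuts [11, 144, 193, 216]
  MvoIV (TTGCAT, off=1): starts [12, 23, 47, 58, 69, 96, 110, 151, 177, 193, 216] → cuts [13, 24, 48, 59, 70, 97, 111, 152, 178, 194, 217]
  XjeIX (TGTTCTTG, off=4): starts [38, 102, 118, 127] → cuts [42, 106, 122, 131]
  UxaIV (TCCTTTA, off=0): starts [29, 85, 162] → cuts [29, 85, 162]

All cut coordinates (distinct, sorted): [11, 13, 24, 29, 42, 48, 59, 70, 85, 97, 106, 111, 122, 131, 144, 152, 162, 178, 193, 194, 216, 217]

Fragment lengths:
  [0,11): 11 bp
  [11,13): 2 bp
  [13,24): 11 bp
  [24,29): 5 bp
  [29,42): 13 bp
  [42,48): 6 bp
  [48,59): 11 bp
  [59,70): 11 bp
  [70,85): 15 bp
  [85,97): 12 bp
  [97,106): 9 bp
  [106,111): 5 bp
  [111,122): 11 bp
  [122,131): 9 bp
  [131,144): 13 bp
  [144,152): 8 bp
  [152,162): 10 bp
  [162,178): 16 bp
  [178,193): 15 bp
  [193,194): 1 bp
  [194,216): 22 bp
  [216,217): 1 bp
  [217,225): 8 bp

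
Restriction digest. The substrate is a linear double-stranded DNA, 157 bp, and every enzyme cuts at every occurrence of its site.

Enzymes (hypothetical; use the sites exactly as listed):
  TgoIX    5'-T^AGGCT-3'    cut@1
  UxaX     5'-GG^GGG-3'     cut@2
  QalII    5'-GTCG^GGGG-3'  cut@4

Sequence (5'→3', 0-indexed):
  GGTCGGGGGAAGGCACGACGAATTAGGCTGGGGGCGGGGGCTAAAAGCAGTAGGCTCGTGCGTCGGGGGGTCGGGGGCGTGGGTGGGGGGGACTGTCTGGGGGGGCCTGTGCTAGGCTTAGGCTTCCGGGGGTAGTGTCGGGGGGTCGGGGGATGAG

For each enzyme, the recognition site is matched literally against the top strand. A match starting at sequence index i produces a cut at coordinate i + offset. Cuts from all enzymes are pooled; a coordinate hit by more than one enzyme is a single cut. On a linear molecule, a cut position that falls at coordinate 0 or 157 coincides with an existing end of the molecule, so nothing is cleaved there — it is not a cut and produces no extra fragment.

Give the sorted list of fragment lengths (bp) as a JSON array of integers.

Per-enzyme occurrences:
  TgoIX TAGGCT/1: at [23, 50, 112, 118] ⇒ [24, 51, 113, 119]
  UxaX GGGGG/2: at [4, 29, 35, 64, 65, 72, 84, 85, 86, 98, 99, 100, 127, 139, 140, 147] ⇒ [6, 31, 37, 66, 67, 74, 86, 87, 88, 100, 101, 102, 129, 141, 142, 149]
  QalII GTCGGGGG/4: at [1, 61, 69, 136, 144] ⇒ [5, 65, 73, 140, 148]

Pooled cuts: [5, 6, 24, 31, 37, 51, 65, 66, 67, 73, 74, 86, 87, 88, 100, 101, 102, 113, 119, 129, 140, 141, 142, 148, 149]

Fragment lengths:
  [0,5): 5 bp
  [5,6): 1 bp
  [6,24): 18 bp
  [24,31): 7 bp
  [31,37): 6 bp
  [37,51): 14 bp
  [51,65): 14 bp
  [65,66): 1 bp
  [66,67): 1 bp
  [67,73): 6 bp
  [73,74): 1 bp
  [74,86): 12 bp
  [86,87): 1 bp
  [87,88): 1 bp
  [88,100): 12 bp
  [100,101): 1 bp
  [101,102): 1 bp
  [102,113): 11 bp
  [113,119): 6 bp
  [119,129): 10 bp
  [129,140): 11 bp
  [140,141): 1 bp
  [141,142): 1 bp
  [142,148): 6 bp
  [148,149): 1 bp
  [149,157): 8 bp

[1,1,1,1,1,1,1,1,1,1,1,5,6,6,6,6,7,8,10,11,11,12,12,14,14,18]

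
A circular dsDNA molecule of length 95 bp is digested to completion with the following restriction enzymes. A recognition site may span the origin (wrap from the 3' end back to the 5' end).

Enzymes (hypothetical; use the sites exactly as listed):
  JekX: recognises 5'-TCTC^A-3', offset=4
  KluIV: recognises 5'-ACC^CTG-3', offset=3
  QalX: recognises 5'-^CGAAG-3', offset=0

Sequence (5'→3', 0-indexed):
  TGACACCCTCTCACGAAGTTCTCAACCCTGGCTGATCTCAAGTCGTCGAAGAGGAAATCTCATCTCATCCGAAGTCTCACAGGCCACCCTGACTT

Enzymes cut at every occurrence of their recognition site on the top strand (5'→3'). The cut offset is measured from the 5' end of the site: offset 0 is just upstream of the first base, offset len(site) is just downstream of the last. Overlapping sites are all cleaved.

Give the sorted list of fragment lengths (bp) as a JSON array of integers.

[1,3,4,5,7,9,10,10,12,15,19]

Scan for sites:
  JekX (TCTCA, off=4): starts [8, 19, 35, 57, 62, 74] → cuts [12, 23, 39, 61, 66, 78]
  KluIV (ACCCTG, off=3): starts [24, 85] → cuts [27, 88]
  QalX (CGAAG, off=0): starts [13, 46, 69] → cuts [13, 46, 69]

Pooled cuts: [12, 13, 23, 27, 39, 46, 61, 66, 69, 78, 88]

Fragments:
  12→13: 1 bp
  13→23: 10 bp
  23→27: 4 bp
  27→39: 12 bp
  39→46: 7 bp
  46→61: 15 bp
  61→66: 5 bp
  66→69: 3 bp
  69→78: 9 bp
  78→88: 10 bp
  88→12 (wrap): 95-88+12 = 19 bp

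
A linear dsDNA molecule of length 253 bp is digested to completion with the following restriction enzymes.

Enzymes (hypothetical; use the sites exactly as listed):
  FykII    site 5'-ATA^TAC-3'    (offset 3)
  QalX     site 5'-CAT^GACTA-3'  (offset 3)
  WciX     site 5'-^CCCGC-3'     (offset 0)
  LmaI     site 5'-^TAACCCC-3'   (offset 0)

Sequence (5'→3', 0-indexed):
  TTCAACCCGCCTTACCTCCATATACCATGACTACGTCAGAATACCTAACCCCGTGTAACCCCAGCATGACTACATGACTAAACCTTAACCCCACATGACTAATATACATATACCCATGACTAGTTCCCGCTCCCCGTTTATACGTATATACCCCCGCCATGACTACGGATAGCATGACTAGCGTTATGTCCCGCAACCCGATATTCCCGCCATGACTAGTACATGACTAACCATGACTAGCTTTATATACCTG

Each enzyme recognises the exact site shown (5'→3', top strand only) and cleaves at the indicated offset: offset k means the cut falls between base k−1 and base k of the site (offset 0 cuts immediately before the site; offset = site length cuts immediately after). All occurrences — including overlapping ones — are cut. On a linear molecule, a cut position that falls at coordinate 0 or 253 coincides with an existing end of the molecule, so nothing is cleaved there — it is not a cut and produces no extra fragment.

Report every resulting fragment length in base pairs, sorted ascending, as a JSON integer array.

[4,5,6,6,6,7,8,8,8,8,8,10,10,10,11,11,12,13,14,15,16,17,17,23]

Per-enzyme occurrences:
  FykII (ATATAC, off=3): starts [19, 101, 107, 145, 244] → cuts [22, 104, 110, 148, 247]
  QalX (CATGACTA, off=3): starts [25, 64, 72, 93, 114, 157, 172, 210, 221, 231] → cuts [28, 67, 75, 96, 117, 160, 175, 213, 224, 234]
  WciX (CCCGC, off=0): starts [5, 125, 152, 189, 205] → cuts [5, 125, 152, 189, 205]
  LmaI (TAACCCC, off=0): starts [45, 55, 85] → cuts [45, 55, 85]

Pooled cuts: [5, 22, 28, 45, 55, 67, 75, 85, 96, 104, 110, 117, 125, 148, 152, 160, 175, 189, 205, 213, 224, 234, 247]

Fragments:
  [0,5): 5 bp
  [5,22): 17 bp
  [22,28): 6 bp
  [28,45): 17 bp
  [45,55): 10 bp
  [55,67): 12 bp
  [67,75): 8 bp
  [75,85): 10 bp
  [85,96): 11 bp
  [96,104): 8 bp
  [104,110): 6 bp
  [110,117): 7 bp
  [117,125): 8 bp
  [125,148): 23 bp
  [148,152): 4 bp
  [152,160): 8 bp
  [160,175): 15 bp
  [175,189): 14 bp
  [189,205): 16 bp
  [205,213): 8 bp
  [213,224): 11 bp
  [224,234): 10 bp
  [234,247): 13 bp
  [247,253): 6 bp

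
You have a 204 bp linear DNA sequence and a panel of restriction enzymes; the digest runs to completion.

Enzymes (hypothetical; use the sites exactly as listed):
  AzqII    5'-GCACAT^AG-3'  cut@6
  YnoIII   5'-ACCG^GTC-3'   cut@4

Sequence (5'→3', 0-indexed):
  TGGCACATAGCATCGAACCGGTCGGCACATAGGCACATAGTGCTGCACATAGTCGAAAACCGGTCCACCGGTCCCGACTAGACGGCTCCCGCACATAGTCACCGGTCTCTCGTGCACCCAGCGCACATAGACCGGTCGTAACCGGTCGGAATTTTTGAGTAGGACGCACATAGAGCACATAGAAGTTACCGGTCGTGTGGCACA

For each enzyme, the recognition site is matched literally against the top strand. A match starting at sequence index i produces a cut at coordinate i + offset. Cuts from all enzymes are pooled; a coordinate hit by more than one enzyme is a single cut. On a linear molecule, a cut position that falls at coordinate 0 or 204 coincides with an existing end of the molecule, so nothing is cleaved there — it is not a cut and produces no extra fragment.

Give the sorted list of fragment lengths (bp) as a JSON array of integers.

Site scan:
  AzqII (GCACATAG, off=6): starts [2, 24, 32, 44, 90, 122, 165, 174] → cuts [8, 30, 38, 50, 96, 128, 171, 180]
  YnoIII (ACCGGTC, off=4): starts [16, 58, 66, 100, 130, 140, 187] → cuts [20, 62, 70, 104, 134, 144, 191]

Pooled cuts: [8, 20, 30, 38, 50, 62, 70, 96, 104, 128, 134, 144, 171, 180, 191]

Fragment lengths:
  [0,8): 8 bp
  [8,20): 12 bp
  [20,30): 10 bp
  [30,38): 8 bp
  [38,50): 12 bp
  [50,62): 12 bp
  [62,70): 8 bp
  [70,96): 26 bp
  [96,104): 8 bp
  [104,128): 24 bp
  [128,134): 6 bp
  [134,144): 10 bp
  [144,171): 27 bp
  [171,180): 9 bp
  [180,191): 11 bp
  [191,204): 13 bp

[6,8,8,8,8,9,10,10,11,12,12,12,13,24,26,27]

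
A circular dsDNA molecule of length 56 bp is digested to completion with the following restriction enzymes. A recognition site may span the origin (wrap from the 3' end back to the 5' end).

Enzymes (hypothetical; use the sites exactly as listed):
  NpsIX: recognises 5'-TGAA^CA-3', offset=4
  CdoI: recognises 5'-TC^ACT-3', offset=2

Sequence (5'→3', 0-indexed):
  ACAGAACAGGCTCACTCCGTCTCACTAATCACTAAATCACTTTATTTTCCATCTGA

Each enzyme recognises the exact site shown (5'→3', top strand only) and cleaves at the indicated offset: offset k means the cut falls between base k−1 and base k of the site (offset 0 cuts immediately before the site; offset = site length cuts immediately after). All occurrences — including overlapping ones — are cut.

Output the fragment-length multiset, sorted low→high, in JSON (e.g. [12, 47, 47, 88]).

Site scan:
  NpsIX TGAACA/4: at [53] ⇒ [1]
  CdoI TCACT/2: at [11, 21, 28, 36] ⇒ [13, 23, 30, 38]

Pooled cuts: [1, 13, 23, 30, 38]

Fragment lengths:
  1→13: 12 bp
  13→23: 10 bp
  23→30: 7 bp
  30→38: 8 bp
  38→1 (wrap): 56-38+1 = 19 bp

[7,8,10,12,19]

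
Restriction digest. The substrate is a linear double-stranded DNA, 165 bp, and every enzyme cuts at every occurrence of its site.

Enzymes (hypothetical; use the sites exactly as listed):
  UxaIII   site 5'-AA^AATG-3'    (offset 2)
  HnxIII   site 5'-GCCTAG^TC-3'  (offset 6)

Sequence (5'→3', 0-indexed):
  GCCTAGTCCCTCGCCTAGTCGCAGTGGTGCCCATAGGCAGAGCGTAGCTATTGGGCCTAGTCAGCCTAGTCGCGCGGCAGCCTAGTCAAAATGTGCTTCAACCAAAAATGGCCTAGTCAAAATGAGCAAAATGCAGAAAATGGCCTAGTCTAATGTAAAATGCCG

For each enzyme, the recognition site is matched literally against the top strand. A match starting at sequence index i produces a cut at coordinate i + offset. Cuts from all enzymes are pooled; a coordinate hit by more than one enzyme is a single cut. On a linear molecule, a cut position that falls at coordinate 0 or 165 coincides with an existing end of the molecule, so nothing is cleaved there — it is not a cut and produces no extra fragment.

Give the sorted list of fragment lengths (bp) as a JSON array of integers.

[4,4,6,7,9,9,9,10,10,10,12,16,17,42]

Site scan:
  UxaIII (AAAATG, off=2): starts [87, 104, 118, 127, 136, 156] → cuts [89, 106, 120, 129, 138, 158]
  HnxIII (GCCTAGTC, off=6): starts [0, 12, 54, 63, 79, 110, 142] → cuts [6, 18, 60, 69, 85, 116, 148]

Pooled cuts: [6, 18, 60, 69, 85, 89, 106, 116, 120, 129, 138, 148, 158]

Fragment lengths:
  [0,6): 6 bp
  [6,18): 12 bp
  [18,60): 42 bp
  [60,69): 9 bp
  [69,85): 16 bp
  [85,89): 4 bp
  [89,106): 17 bp
  [106,116): 10 bp
  [116,120): 4 bp
  [120,129): 9 bp
  [129,138): 9 bp
  [138,148): 10 bp
  [148,158): 10 bp
  [158,165): 7 bp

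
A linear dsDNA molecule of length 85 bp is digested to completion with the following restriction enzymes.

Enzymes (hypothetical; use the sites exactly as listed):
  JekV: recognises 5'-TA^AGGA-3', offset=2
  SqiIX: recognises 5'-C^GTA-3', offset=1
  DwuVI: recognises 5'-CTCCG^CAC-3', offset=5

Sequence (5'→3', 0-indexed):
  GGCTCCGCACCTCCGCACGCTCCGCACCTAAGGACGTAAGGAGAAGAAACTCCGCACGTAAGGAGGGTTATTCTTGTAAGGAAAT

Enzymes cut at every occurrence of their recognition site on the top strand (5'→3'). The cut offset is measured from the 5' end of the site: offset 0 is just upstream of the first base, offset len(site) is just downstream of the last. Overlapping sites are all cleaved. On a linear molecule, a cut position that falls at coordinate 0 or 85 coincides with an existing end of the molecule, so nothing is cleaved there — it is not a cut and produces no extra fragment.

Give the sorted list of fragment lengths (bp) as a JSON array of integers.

[3,3,3,5,6,7,7,8,9,16,18]

Per-enzyme occurrences:
  JekV TAAGGA/2: at [28, 36, 58, 76] ⇒ [30, 38, 60, 78]
  SqiIX CGTA/1: at [34, 56] ⇒ [35, 57]
  DwuVI CTCCGCAC/5: at [2, 10, 19, 49] ⇒ [7, 15, 24, 54]

Pooled cuts: [7, 15, 24, 30, 35, 38, 54, 57, 60, 78]

Fragment lengths:
  [0,7): 7 bp
  [7,15): 8 bp
  [15,24): 9 bp
  [24,30): 6 bp
  [30,35): 5 bp
  [35,38): 3 bp
  [38,54): 16 bp
  [54,57): 3 bp
  [57,60): 3 bp
  [60,78): 18 bp
  [78,85): 7 bp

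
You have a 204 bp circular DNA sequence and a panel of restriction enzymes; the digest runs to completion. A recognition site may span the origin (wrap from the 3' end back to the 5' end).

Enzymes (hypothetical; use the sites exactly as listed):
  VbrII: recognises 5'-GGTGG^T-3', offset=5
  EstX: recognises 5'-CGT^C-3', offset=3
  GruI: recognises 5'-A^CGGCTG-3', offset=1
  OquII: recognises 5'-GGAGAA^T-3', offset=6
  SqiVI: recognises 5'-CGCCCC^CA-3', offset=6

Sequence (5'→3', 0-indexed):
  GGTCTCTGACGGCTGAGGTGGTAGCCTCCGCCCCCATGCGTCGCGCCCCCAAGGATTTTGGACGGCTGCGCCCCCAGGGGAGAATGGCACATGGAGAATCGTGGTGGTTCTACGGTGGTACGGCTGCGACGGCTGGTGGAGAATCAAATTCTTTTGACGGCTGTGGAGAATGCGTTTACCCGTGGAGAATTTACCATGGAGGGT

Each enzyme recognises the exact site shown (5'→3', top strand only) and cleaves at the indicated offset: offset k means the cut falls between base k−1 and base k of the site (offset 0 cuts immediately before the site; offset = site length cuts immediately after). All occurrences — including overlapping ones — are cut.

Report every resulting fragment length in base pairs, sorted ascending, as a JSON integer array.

[2,7,7,8,9,9,10,11,12,12,13,13,13,14,14,14,17,19]

Per-enzyme occurrences:
  VbrII GGTGGT/5: at [16, 102, 113, 201] ⇒ [2, 21, 107, 118]
  EstX CGTC/3: at [38] ⇒ [41]
  GruI ACGGCTG/1: at [8, 61, 119, 128, 156] ⇒ [9, 62, 120, 129, 157]
  OquII GGAGAAT/6: at [78, 92, 137, 164, 183] ⇒ [84, 98, 143, 170, 189]
  SqiVI CGCCCCCA/6: at [28, 43, 68] ⇒ [34, 49, 74]

Pooled cuts: [2, 9, 21, 34, 41, 49, 62, 74, 84, 98, 107, 118, 120, 129, 143, 157, 170, 189]

Fragments:
  2→9: 7 bp
  9→21: 12 bp
  21→34: 13 bp
  34→41: 7 bp
  41→49: 8 bp
  49→62: 13 bp
  62→74: 12 bp
  74→84: 10 bp
  84→98: 14 bp
  98→107: 9 bp
  107→118: 11 bp
  118→120: 2 bp
  120→129: 9 bp
  129→143: 14 bp
  143→157: 14 bp
  157→170: 13 bp
  170→189: 19 bp
  189→2 (wrap): 204-189+2 = 17 bp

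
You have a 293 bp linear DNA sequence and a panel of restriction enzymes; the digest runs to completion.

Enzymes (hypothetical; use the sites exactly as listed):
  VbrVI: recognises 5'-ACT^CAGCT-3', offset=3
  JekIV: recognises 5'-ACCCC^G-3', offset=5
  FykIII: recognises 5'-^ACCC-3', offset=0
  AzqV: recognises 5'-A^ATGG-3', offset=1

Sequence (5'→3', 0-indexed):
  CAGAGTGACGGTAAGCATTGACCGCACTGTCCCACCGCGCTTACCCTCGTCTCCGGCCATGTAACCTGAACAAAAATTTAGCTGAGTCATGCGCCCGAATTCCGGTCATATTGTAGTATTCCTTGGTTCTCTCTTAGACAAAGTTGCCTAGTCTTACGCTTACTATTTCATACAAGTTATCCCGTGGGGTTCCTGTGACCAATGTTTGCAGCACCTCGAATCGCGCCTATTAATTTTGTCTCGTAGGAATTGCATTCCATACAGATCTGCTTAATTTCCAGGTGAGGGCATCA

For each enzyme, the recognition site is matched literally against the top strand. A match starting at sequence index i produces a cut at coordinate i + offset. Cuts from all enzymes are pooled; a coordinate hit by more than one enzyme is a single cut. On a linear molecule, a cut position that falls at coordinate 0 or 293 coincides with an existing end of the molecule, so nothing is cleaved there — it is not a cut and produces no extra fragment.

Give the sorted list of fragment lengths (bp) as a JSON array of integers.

[42,251]

Scan for sites:
  VbrVI (ACTCAGCT, off=3): no sites
  JekIV (ACCCCG, off=5): no sites
  FykIII ACCC/0: at [42] ⇒ [42]
  AzqV (AATGG, off=1): no sites

Pooled cuts: [42]

Fragments:
  [0,42): 42 bp
  [42,293): 251 bp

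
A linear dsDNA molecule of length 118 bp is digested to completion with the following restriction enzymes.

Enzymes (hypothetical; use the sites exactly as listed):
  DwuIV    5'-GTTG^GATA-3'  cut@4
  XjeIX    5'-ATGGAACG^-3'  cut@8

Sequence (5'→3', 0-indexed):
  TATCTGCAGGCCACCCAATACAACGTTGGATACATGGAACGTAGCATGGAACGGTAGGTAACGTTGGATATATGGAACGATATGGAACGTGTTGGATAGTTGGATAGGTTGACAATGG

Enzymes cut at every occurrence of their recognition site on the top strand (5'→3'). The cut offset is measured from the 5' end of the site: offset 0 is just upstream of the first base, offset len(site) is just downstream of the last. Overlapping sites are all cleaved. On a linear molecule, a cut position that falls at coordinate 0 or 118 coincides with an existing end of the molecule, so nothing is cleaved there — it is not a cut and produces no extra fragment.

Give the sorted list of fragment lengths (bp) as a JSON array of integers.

Per-enzyme occurrences:
  DwuIV (GTTGGATA, off=4): starts [24, 62, 90, 98] → cuts [28, 66, 94, 102]
  XjeIX (ATGGAACG, off=8): starts [33, 45, 71, 81] → cuts [41, 53, 79, 89]

All cut coordinates (distinct, sorted): [28, 41, 53, 66, 79, 89, 94, 102]

Fragments:
  [0,28): 28 bp
  [28,41): 13 bp
  [41,53): 12 bp
  [53,66): 13 bp
  [66,79): 13 bp
  [79,89): 10 bp
  [89,94): 5 bp
  [94,102): 8 bp
  [102,118): 16 bp

[5,8,10,12,13,13,13,16,28]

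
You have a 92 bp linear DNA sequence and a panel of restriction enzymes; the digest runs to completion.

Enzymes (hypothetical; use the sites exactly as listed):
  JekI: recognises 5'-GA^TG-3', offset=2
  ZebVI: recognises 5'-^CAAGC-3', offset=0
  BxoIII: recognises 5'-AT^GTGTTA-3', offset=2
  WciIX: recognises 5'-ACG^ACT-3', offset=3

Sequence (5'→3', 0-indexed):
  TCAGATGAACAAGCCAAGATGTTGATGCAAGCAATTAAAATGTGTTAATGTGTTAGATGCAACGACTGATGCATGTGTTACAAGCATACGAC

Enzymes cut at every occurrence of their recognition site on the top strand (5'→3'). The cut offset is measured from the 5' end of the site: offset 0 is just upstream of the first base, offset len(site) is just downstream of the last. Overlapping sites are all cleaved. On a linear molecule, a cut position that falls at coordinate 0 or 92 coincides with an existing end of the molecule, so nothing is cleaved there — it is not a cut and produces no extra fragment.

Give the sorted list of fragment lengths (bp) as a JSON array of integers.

Scan for sites:
  JekI GATG/2: at [3, 17, 23, 55, 67] ⇒ [5, 19, 25, 57, 69]
  ZebVI CAAGC/0: at [9, 27, 80] ⇒ [9, 27, 80]
  BxoIII ATGTGTTA/2: at [39, 47, 72] ⇒ [41, 49, 74]
  WciIX ACGACT/3: at [61] ⇒ [64]

Pooled cuts: [5, 9, 19, 25, 27, 41, 49, 57, 64, 69, 74, 80]

Fragments:
  [0,5): 5 bp
  [5,9): 4 bp
  [9,19): 10 bp
  [19,25): 6 bp
  [25,27): 2 bp
  [27,41): 14 bp
  [41,49): 8 bp
  [49,57): 8 bp
  [57,64): 7 bp
  [64,69): 5 bp
  [69,74): 5 bp
  [74,80): 6 bp
  [80,92): 12 bp

[2,4,5,5,5,6,6,7,8,8,10,12,14]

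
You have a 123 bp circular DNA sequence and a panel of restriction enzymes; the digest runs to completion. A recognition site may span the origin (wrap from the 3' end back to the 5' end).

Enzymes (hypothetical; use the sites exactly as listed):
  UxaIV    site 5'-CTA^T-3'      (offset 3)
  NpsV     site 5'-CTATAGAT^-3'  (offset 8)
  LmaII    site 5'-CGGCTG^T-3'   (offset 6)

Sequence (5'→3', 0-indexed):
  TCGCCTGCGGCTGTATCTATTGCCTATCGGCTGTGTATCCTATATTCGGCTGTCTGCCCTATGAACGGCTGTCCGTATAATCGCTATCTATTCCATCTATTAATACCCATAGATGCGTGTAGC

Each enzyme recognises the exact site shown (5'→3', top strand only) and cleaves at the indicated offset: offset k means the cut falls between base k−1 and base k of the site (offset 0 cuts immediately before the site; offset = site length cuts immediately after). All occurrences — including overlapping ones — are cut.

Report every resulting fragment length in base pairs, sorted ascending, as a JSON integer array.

[4,6,7,7,9,9,9,10,10,15,37]

Per-enzyme occurrences:
  UxaIV CTAT/3: at [16, 23, 39, 58, 83, 87, 96] ⇒ [19, 26, 42, 61, 86, 90, 99]
  NpsV (CTATAGAT, off=8): no sites
  LmaII CGGCTGT/6: at [7, 27, 46, 65] ⇒ [13, 33, 52, 71]

Pooled cuts: [13, 19, 26, 33, 42, 52, 61, 71, 86, 90, 99]

Fragment lengths:
  13→19: 6 bp
  19→26: 7 bp
  26→33: 7 bp
  33→42: 9 bp
  42→52: 10 bp
  52→61: 9 bp
  61→71: 10 bp
  71→86: 15 bp
  86→90: 4 bp
  90→99: 9 bp
  99→13 (wrap): 123-99+13 = 37 bp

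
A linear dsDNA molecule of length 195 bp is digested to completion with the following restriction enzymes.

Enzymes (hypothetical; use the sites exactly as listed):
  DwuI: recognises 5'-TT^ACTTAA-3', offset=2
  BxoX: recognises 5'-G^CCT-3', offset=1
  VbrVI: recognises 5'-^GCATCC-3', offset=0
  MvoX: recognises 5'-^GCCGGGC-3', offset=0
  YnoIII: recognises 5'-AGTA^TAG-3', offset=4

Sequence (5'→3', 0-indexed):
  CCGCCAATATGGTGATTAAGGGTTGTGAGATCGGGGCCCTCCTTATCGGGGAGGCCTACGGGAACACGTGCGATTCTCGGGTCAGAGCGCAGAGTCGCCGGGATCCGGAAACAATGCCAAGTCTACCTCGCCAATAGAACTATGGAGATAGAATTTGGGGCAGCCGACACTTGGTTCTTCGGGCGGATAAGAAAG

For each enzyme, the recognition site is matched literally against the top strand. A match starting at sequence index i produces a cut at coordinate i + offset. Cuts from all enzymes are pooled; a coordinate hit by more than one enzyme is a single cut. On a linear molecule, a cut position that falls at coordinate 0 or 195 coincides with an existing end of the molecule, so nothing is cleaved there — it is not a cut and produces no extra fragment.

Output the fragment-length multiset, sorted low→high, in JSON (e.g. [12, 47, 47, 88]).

[54,141]

Scan for sites:
  DwuI (TTACTTAA, off=2): no sites
  BxoX (GCCT, off=1): starts [53] → cuts [54]
  VbrVI (GCATCC, off=0): no sites
  MvoX (GCCGGGC, off=0): no sites
  YnoIII (AGTATAG, off=4): no sites

Pooled cuts: [54]

Fragment lengths:
  [0,54): 54 bp
  [54,195): 141 bp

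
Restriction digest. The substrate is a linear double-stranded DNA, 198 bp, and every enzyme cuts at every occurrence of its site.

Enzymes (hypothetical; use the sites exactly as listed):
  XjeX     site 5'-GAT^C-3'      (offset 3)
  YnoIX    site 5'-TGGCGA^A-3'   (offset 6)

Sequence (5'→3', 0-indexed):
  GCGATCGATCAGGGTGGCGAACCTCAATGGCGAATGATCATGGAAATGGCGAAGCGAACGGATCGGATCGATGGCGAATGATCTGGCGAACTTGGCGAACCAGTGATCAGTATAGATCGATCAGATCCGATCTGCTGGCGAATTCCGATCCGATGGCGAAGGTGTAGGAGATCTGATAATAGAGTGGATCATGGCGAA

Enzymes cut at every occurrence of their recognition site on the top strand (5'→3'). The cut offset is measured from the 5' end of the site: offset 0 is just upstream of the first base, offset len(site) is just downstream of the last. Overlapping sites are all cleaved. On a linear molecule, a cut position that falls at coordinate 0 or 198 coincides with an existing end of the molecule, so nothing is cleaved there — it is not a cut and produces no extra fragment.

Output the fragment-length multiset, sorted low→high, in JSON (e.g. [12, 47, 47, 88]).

[1,4,4,5,5,5,5,5,5,7,8,8,9,9,9,10,10,10,11,11,13,13,14,17]

Site scan:
  XjeX GATC/3: at [2, 6, 35, 60, 65, 79, 104, 114, 118, 123, 128, 146, 169, 186] ⇒ [5, 9, 38, 63, 68, 82, 107, 117, 121, 126, 131, 149, 172, 189]
  YnoIX TGGCGAA/6: at [14, 27, 46, 71, 83, 92, 135, 153, 191] ⇒ [20, 33, 52, 77, 89, 98, 141, 159, 197]

All cut coordinates (distinct, sorted): [5, 9, 20, 33, 38, 52, 63, 68, 77, 82, 89, 98, 107, 117, 121, 126, 131, 141, 149, 159, 172, 189, 197]

Fragments:
  [0,5): 5 bp
  [5,9): 4 bp
  [9,20): 11 bp
  [20,33): 13 bp
  [33,38): 5 bp
  [38,52): 14 bp
  [52,63): 11 bp
  [63,68): 5 bp
  [68,77): 9 bp
  [77,82): 5 bp
  [82,89): 7 bp
  [89,98): 9 bp
  [98,107): 9 bp
  [107,117): 10 bp
  [117,121): 4 bp
  [121,126): 5 bp
  [126,131): 5 bp
  [131,141): 10 bp
  [141,149): 8 bp
  [149,159): 10 bp
  [159,172): 13 bp
  [172,189): 17 bp
  [189,197): 8 bp
  [197,198): 1 bp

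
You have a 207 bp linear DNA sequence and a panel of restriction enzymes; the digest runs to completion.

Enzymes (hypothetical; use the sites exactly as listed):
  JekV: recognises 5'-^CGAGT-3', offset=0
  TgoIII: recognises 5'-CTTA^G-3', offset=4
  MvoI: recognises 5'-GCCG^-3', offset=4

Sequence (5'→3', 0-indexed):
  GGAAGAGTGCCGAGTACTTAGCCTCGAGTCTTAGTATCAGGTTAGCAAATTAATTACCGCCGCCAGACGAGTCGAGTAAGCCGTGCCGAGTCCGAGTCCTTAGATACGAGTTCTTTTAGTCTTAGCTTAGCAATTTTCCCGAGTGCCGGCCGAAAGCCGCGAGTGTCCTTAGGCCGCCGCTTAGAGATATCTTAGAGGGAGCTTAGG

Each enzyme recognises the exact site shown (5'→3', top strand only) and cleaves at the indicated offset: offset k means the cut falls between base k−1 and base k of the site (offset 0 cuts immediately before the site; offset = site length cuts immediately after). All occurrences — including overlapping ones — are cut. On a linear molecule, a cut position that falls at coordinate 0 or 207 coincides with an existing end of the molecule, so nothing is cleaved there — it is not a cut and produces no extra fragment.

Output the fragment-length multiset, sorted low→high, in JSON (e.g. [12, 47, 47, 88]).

Site scan:
  JekV (CGAGT, off=0): starts [10, 24, 67, 72, 86, 92, 106, 139, 159] → cuts [10, 24, 67, 72, 86, 92, 106, 139, 159]
  TgoIII (CTTAG, off=4): starts [16, 29, 98, 120, 125, 167, 179, 190, 201] → cuts [20, 33, 102, 124, 129, 171, 183, 194, 205]
  MvoI (GCCG, off=4): starts [8, 58, 79, 84, 144, 148, 155, 172, 175] → cuts [12, 62, 83, 88, 148, 152, 159, 176, 179]

All cut coordinates (distinct, sorted): [10, 12, 20, 24, 33, 62, 67, 72, 83, 86, 88, 92, 102, 106, 124, 129, 139, 148, 152, 159, 171, 176, 179, 183, 194, 205]

Fragments:
  [0,10): 10 bp
  [10,12): 2 bp
  [12,20): 8 bp
  [20,24): 4 bp
  [24,33): 9 bp
  [33,62): 29 bp
  [62,67): 5 bp
  [67,72): 5 bp
  [72,83): 11 bp
  [83,86): 3 bp
  [86,88): 2 bp
  [88,92): 4 bp
  [92,102): 10 bp
  [102,106): 4 bp
  [106,124): 18 bp
  [124,129): 5 bp
  [129,139): 10 bp
  [139,148): 9 bp
  [148,152): 4 bp
  [152,159): 7 bp
  [159,171): 12 bp
  [171,176): 5 bp
  [176,179): 3 bp
  [179,183): 4 bp
  [183,194): 11 bp
  [194,205): 11 bp
  [205,207): 2 bp

[2,2,2,3,3,4,4,4,4,4,5,5,5,5,7,8,9,9,10,10,10,11,11,11,12,18,29]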